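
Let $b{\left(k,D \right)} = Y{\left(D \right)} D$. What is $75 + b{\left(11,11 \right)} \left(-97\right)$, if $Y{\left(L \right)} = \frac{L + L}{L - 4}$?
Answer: $- \frac{22949}{7} \approx -3278.4$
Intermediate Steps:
$Y{\left(L \right)} = \frac{2 L}{-4 + L}$
$b{\left(k,D \right)} = \frac{2 D^{2}}{-4 + D}$ ($b{\left(k,D \right)} = \frac{2 D}{-4 + D} D = \frac{2 D^{2}}{-4 + D}$)
$75 + b{\left(11,11 \right)} \left(-97\right) = 75 + \frac{2 \cdot 11^{2}}{-4 + 11} \left(-97\right) = 75 + 2 \cdot 121 \cdot \frac{1}{7} \left(-97\right) = 75 + \frac{242}{7} \left(-97\right) = 75 - \frac{23474}{7} = - \frac{22949}{7}$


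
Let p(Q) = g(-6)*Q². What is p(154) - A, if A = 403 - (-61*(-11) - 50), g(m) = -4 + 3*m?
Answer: -521534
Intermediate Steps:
A = -218 (A = 403 - (671 - 50) = 403 - 1*621 = 403 - 621 = -218)
p(Q) = -22*Q² (p(Q) = (-4 + 3*(-6))*Q² = (-4 - 18)*Q² = -22*Q²)
p(154) - A = -22*154² - 1*(-218) = -22*23716 + 218 = -521752 + 218 = -521534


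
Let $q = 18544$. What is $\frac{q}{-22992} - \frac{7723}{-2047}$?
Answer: $\frac{8725478}{2941539} \approx 2.9663$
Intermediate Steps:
$\frac{q}{-22992} - \frac{7723}{-2047} = \frac{18544}{-22992} - \frac{7723}{-2047} = 18544 \left(- \frac{1}{22992}\right) - - \frac{7723}{2047} = - \frac{1159}{1437} + \frac{7723}{2047} = \frac{8725478}{2941539}$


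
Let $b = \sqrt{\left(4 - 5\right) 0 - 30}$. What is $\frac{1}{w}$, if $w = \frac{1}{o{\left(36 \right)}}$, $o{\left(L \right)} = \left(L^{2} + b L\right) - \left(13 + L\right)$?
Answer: $1247 + 36 i \sqrt{30} \approx 1247.0 + 197.18 i$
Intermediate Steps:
$b = i \sqrt{30}$ ($b = \sqrt{\left(-1\right) 0 - 30} = \sqrt{0 - 30} = \sqrt{-30} = i \sqrt{30} \approx 5.4772 i$)
$o{\left(L \right)} = -13 + L^{2} - L + i L \sqrt{30}$ ($o{\left(L \right)} = \left(L^{2} + i \sqrt{30} L\right) - \left(13 + L\right) = \left(L^{2} + i L \sqrt{30}\right) - \left(13 + L\right) = -13 + L^{2} - L + i L \sqrt{30}$)
$w = \frac{1}{1247 + 36 i \sqrt{30}}$ ($w = \frac{1}{-13 + 36^{2} - 36 + i 36 \sqrt{30}} = \frac{1}{-13 + 1296 - 36 + 36 i \sqrt{30}} = \frac{1}{1247 + 36 i \sqrt{30}} \approx 0.00078236 - 0.00012371 i$)
$\frac{1}{w} = \frac{1}{\frac{1247}{1593889} - \frac{36 i \sqrt{30}}{1593889}}$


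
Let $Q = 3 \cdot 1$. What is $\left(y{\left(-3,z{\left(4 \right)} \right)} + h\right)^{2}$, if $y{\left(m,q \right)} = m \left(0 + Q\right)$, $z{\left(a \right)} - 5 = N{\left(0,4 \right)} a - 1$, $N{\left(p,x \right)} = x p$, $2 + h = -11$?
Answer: $484$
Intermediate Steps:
$h = -13$ ($h = -2 - 11 = -13$)
$Q = 3$
$N{\left(p,x \right)} = p x$
$z{\left(a \right)} = 4$ ($z{\left(a \right)} = 5 + \left(0 \cdot 4 a - 1\right) = 5 - \left(1 + 0 a\right) = 5 + \left(0 - 1\right) = 5 - 1 = 4$)
$y{\left(m,q \right)} = 3 m$ ($y{\left(m,q \right)} = m \left(0 + 3\right) = m 3 = 3 m$)
$\left(y{\left(-3,z{\left(4 \right)} \right)} + h\right)^{2} = \left(3 \left(-3\right) - 13\right)^{2} = \left(-9 - 13\right)^{2} = \left(-22\right)^{2} = 484$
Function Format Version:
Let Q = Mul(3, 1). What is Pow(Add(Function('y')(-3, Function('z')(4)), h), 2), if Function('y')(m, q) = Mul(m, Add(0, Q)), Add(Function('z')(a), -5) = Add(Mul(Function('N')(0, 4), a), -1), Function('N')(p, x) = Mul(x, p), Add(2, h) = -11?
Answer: 484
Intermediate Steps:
h = -13 (h = Add(-2, -11) = -13)
Q = 3
Function('N')(p, x) = Mul(p, x)
Function('z')(a) = 4 (Function('z')(a) = Add(5, Add(Mul(Mul(0, 4), a), -1)) = Add(5, Add(Mul(0, a), -1)) = Add(5, Add(0, -1)) = Add(5, -1) = 4)
Function('y')(m, q) = Mul(3, m) (Function('y')(m, q) = Mul(m, Add(0, 3)) = Mul(m, 3) = Mul(3, m))
Pow(Add(Function('y')(-3, Function('z')(4)), h), 2) = Pow(Add(Mul(3, -3), -13), 2) = Pow(Add(-9, -13), 2) = Pow(-22, 2) = 484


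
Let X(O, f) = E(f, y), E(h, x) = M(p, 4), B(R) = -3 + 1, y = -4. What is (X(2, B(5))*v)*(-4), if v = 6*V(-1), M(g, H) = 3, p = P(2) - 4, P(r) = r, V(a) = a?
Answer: 72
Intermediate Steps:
p = -2 (p = 2 - 4 = -2)
B(R) = -2
E(h, x) = 3
X(O, f) = 3
v = -6 (v = 6*(-1) = -6)
(X(2, B(5))*v)*(-4) = (3*(-6))*(-4) = -18*(-4) = 72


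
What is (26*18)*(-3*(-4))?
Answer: 5616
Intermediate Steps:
(26*18)*(-3*(-4)) = 468*12 = 5616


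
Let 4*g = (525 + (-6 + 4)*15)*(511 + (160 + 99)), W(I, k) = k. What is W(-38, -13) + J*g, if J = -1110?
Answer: -105769138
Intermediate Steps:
g = 190575/2 (g = ((525 + (-6 + 4)*15)*(511 + (160 + 99)))/4 = ((525 - 2*15)*(511 + 259))/4 = ((525 - 30)*770)/4 = (495*770)/4 = (1/4)*381150 = 190575/2 ≈ 95288.)
W(-38, -13) + J*g = -13 - 1110*190575/2 = -13 - 105769125 = -105769138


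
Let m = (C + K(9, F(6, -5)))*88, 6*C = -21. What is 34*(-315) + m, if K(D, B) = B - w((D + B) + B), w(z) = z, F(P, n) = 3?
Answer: -12074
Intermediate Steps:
C = -7/2 (C = (1/6)*(-21) = -7/2 ≈ -3.5000)
K(D, B) = -B - D (K(D, B) = B - ((D + B) + B) = B - ((B + D) + B) = B - (D + 2*B) = B + (-D - 2*B) = -B - D)
m = -1364 (m = (-7/2 + (-1*3 - 1*9))*88 = (-7/2 + (-3 - 9))*88 = (-7/2 - 12)*88 = -31/2*88 = -1364)
34*(-315) + m = 34*(-315) - 1364 = -10710 - 1364 = -12074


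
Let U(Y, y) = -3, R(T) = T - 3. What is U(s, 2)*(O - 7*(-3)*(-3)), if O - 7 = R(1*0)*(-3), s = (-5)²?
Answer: 141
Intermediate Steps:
s = 25
R(T) = -3 + T
O = 16 (O = 7 + (-3 + 1*0)*(-3) = 7 + (-3 + 0)*(-3) = 7 - 3*(-3) = 7 + 9 = 16)
U(s, 2)*(O - 7*(-3)*(-3)) = -3*(16 - 7*(-3)*(-3)) = -3*(16 + 21*(-3)) = -3*(16 - 63) = -3*(-47) = 141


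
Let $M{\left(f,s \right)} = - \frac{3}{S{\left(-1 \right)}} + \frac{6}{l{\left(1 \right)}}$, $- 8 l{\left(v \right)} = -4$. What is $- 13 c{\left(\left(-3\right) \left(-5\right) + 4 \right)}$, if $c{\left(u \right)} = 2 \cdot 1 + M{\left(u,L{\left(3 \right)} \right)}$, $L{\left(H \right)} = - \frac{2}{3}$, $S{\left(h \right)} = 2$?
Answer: $- \frac{325}{2} \approx -162.5$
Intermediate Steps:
$L{\left(H \right)} = - \frac{2}{3}$ ($L{\left(H \right)} = \left(-2\right) \frac{1}{3} = - \frac{2}{3}$)
$l{\left(v \right)} = \frac{1}{2}$ ($l{\left(v \right)} = \left(- \frac{1}{8}\right) \left(-4\right) = \frac{1}{2}$)
$M{\left(f,s \right)} = \frac{21}{2}$ ($M{\left(f,s \right)} = - \frac{3}{2} + 6 \frac{1}{\frac{1}{2}} = \left(-3\right) \frac{1}{2} + 6 \cdot 2 = - \frac{3}{2} + 12 = \frac{21}{2}$)
$c{\left(u \right)} = \frac{25}{2}$ ($c{\left(u \right)} = 2 \cdot 1 + \frac{21}{2} = 2 + \frac{21}{2} = \frac{25}{2}$)
$- 13 c{\left(\left(-3\right) \left(-5\right) + 4 \right)} = \left(-13\right) \frac{25}{2} = - \frac{325}{2}$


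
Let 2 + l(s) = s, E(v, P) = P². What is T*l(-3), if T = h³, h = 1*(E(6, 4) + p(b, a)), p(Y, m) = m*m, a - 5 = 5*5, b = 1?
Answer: -3842876480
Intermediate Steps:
a = 30 (a = 5 + 5*5 = 5 + 25 = 30)
p(Y, m) = m²
l(s) = -2 + s
h = 916 (h = 1*(4² + 30²) = 1*(16 + 900) = 1*916 = 916)
T = 768575296 (T = 916³ = 768575296)
T*l(-3) = 768575296*(-2 - 3) = 768575296*(-5) = -3842876480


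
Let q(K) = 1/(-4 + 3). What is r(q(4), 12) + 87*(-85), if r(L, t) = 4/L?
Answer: -7399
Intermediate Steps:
q(K) = -1 (q(K) = 1/(-1) = -1)
r(q(4), 12) + 87*(-85) = 4/(-1) + 87*(-85) = 4*(-1) - 7395 = -4 - 7395 = -7399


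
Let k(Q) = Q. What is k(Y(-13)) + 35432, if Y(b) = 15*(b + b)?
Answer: 35042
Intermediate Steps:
Y(b) = 30*b (Y(b) = 15*(2*b) = 30*b)
k(Y(-13)) + 35432 = 30*(-13) + 35432 = -390 + 35432 = 35042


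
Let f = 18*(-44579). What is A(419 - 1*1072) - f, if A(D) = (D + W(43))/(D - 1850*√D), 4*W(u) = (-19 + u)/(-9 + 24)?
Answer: 13734066386093/17115765 - 1207310*I*√653/2235318909 ≈ 8.0242e+5 - 0.013802*I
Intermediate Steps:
W(u) = -19/60 + u/60 (W(u) = ((-19 + u)/(-9 + 24))/4 = ((-19 + u)/15)/4 = ((-19 + u)*(1/15))/4 = (-19/15 + u/15)/4 = -19/60 + u/60)
f = -802422
A(D) = (⅖ + D)/(D - 1850*√D) (A(D) = (D + (-19/60 + (1/60)*43))/(D - 1850*√D) = (D + (-19/60 + 43/60))/(D - 1850*√D) = (D + ⅖)/(D - 1850*√D) = (⅖ + D)/(D - 1850*√D))
A(419 - 1*1072) - f = (⅖ + (419 - 1*1072))/((419 - 1*1072) - 1850*√(419 - 1*1072)) - 1*(-802422) = (⅖ + (419 - 1072))/((419 - 1072) - 1850*√(419 - 1072)) + 802422 = (⅖ - 653)/(-653 - 1850*I*√653) + 802422 = -3263/5/(-653 - 1850*I*√653) + 802422 = -3263/(5*(-653 - 1850*I*√653)) + 802422 = 802422 - 3263/(5*(-653 - 1850*I*√653))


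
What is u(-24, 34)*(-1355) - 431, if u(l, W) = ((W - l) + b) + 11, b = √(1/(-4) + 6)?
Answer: -93926 - 1355*√23/2 ≈ -97175.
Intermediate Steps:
b = √23/2 (b = √(-¼ + 6) = √(23/4) = √23/2 ≈ 2.3979)
u(l, W) = 11 + W + √23/2 - l (u(l, W) = ((W - l) + √23/2) + 11 = (W + √23/2 - l) + 11 = 11 + W + √23/2 - l)
u(-24, 34)*(-1355) - 431 = (11 + 34 + √23/2 - 1*(-24))*(-1355) - 431 = (11 + 34 + √23/2 + 24)*(-1355) - 431 = (69 + √23/2)*(-1355) - 431 = (-93495 - 1355*√23/2) - 431 = -93926 - 1355*√23/2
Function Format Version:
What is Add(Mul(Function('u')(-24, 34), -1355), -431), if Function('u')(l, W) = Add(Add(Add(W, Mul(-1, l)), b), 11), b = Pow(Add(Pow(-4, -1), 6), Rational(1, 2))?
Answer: Add(-93926, Mul(Rational(-1355, 2), Pow(23, Rational(1, 2)))) ≈ -97175.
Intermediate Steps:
b = Mul(Rational(1, 2), Pow(23, Rational(1, 2))) (b = Pow(Add(Rational(-1, 4), 6), Rational(1, 2)) = Pow(Rational(23, 4), Rational(1, 2)) = Mul(Rational(1, 2), Pow(23, Rational(1, 2))) ≈ 2.3979)
Function('u')(l, W) = Add(11, W, Mul(Rational(1, 2), Pow(23, Rational(1, 2))), Mul(-1, l)) (Function('u')(l, W) = Add(Add(Add(W, Mul(-1, l)), Mul(Rational(1, 2), Pow(23, Rational(1, 2)))), 11) = Add(Add(W, Mul(Rational(1, 2), Pow(23, Rational(1, 2))), Mul(-1, l)), 11) = Add(11, W, Mul(Rational(1, 2), Pow(23, Rational(1, 2))), Mul(-1, l)))
Add(Mul(Function('u')(-24, 34), -1355), -431) = Add(Mul(Add(11, 34, Mul(Rational(1, 2), Pow(23, Rational(1, 2))), Mul(-1, -24)), -1355), -431) = Add(Mul(Add(11, 34, Mul(Rational(1, 2), Pow(23, Rational(1, 2))), 24), -1355), -431) = Add(Mul(Add(69, Mul(Rational(1, 2), Pow(23, Rational(1, 2)))), -1355), -431) = Add(Add(-93495, Mul(Rational(-1355, 2), Pow(23, Rational(1, 2)))), -431) = Add(-93926, Mul(Rational(-1355, 2), Pow(23, Rational(1, 2))))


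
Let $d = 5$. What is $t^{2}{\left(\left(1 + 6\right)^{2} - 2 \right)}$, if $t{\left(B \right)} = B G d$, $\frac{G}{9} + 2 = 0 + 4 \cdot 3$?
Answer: $447322500$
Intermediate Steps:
$G = 90$ ($G = -18 + 9 \left(0 + 4 \cdot 3\right) = -18 + 9 \left(0 + 12\right) = -18 + 9 \cdot 12 = -18 + 108 = 90$)
$t{\left(B \right)} = 450 B$ ($t{\left(B \right)} = B 90 \cdot 5 = 90 B 5 = 450 B$)
$t^{2}{\left(\left(1 + 6\right)^{2} - 2 \right)} = \left(450 \left(\left(1 + 6\right)^{2} - 2\right)\right)^{2} = \left(450 \left(7^{2} - 2\right)\right)^{2} = \left(450 \left(49 - 2\right)\right)^{2} = \left(450 \cdot 47\right)^{2} = 21150^{2} = 447322500$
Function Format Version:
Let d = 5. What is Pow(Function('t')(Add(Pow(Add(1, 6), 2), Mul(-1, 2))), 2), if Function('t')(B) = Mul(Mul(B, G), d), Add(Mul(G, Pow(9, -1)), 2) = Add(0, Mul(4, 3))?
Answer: 447322500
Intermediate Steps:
G = 90 (G = Add(-18, Mul(9, Add(0, Mul(4, 3)))) = Add(-18, Mul(9, Add(0, 12))) = Add(-18, Mul(9, 12)) = Add(-18, 108) = 90)
Function('t')(B) = Mul(450, B) (Function('t')(B) = Mul(Mul(B, 90), 5) = Mul(Mul(90, B), 5) = Mul(450, B))
Pow(Function('t')(Add(Pow(Add(1, 6), 2), Mul(-1, 2))), 2) = Pow(Mul(450, Add(Pow(Add(1, 6), 2), Mul(-1, 2))), 2) = Pow(Mul(450, Add(Pow(7, 2), -2)), 2) = Pow(Mul(450, Add(49, -2)), 2) = Pow(Mul(450, 47), 2) = Pow(21150, 2) = 447322500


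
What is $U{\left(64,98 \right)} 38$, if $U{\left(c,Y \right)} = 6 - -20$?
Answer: $988$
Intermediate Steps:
$U{\left(c,Y \right)} = 26$ ($U{\left(c,Y \right)} = 6 + 20 = 26$)
$U{\left(64,98 \right)} 38 = 26 \cdot 38 = 988$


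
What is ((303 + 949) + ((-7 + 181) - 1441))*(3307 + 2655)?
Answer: -89430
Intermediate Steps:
((303 + 949) + ((-7 + 181) - 1441))*(3307 + 2655) = (1252 + (174 - 1441))*5962 = (1252 - 1267)*5962 = -15*5962 = -89430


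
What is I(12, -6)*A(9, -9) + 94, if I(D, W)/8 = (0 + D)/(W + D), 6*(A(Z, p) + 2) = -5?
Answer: 146/3 ≈ 48.667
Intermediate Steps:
A(Z, p) = -17/6 (A(Z, p) = -2 + (1/6)*(-5) = -2 - 5/6 = -17/6)
I(D, W) = 8*D/(D + W) (I(D, W) = 8*((0 + D)/(W + D)) = 8*(D/(D + W)) = 8*D/(D + W))
I(12, -6)*A(9, -9) + 94 = (8*12/(12 - 6))*(-17/6) + 94 = (8*12/6)*(-17/6) + 94 = (8*12*(1/6))*(-17/6) + 94 = 16*(-17/6) + 94 = -136/3 + 94 = 146/3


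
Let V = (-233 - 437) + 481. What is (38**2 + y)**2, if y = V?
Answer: 1575025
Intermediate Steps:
V = -189 (V = -670 + 481 = -189)
y = -189
(38**2 + y)**2 = (38**2 - 189)**2 = (1444 - 189)**2 = 1255**2 = 1575025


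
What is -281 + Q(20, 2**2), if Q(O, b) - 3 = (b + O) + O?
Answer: -234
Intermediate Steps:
Q(O, b) = 3 + b + 2*O (Q(O, b) = 3 + ((b + O) + O) = 3 + ((O + b) + O) = 3 + (b + 2*O) = 3 + b + 2*O)
-281 + Q(20, 2**2) = -281 + (3 + 2**2 + 2*20) = -281 + (3 + 4 + 40) = -281 + 47 = -234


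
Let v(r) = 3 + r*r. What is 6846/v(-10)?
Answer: 6846/103 ≈ 66.466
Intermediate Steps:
v(r) = 3 + r**2
6846/v(-10) = 6846/(3 + (-10)**2) = 6846/(3 + 100) = 6846/103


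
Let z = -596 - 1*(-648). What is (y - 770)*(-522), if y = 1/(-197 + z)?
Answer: 2009718/5 ≈ 4.0194e+5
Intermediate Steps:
z = 52 (z = -596 + 648 = 52)
y = -1/145 (y = 1/(-197 + 52) = 1/(-145) = -1/145 ≈ -0.0068966)
(y - 770)*(-522) = (-1/145 - 770)*(-522) = -111651/145*(-522) = 2009718/5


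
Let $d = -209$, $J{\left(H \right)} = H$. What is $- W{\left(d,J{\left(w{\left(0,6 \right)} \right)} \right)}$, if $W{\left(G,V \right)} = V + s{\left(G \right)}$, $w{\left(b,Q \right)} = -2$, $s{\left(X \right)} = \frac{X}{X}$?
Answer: $1$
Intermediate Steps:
$s{\left(X \right)} = 1$
$W{\left(G,V \right)} = 1 + V$ ($W{\left(G,V \right)} = V + 1 = 1 + V$)
$- W{\left(d,J{\left(w{\left(0,6 \right)} \right)} \right)} = - (1 - 2) = \left(-1\right) \left(-1\right) = 1$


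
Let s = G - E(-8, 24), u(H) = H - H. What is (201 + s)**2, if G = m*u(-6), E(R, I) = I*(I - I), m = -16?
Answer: 40401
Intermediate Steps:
u(H) = 0
E(R, I) = 0 (E(R, I) = I*0 = 0)
G = 0 (G = -16*0 = 0)
s = 0 (s = 0 - 1*0 = 0 + 0 = 0)
(201 + s)**2 = (201 + 0)**2 = 201**2 = 40401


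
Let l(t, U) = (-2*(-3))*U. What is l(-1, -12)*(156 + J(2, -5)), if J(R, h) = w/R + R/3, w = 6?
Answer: -11496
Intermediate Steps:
l(t, U) = 6*U
J(R, h) = 6/R + R/3
l(-1, -12)*(156 + J(2, -5)) = (6*(-12))*(156 + (6/2 + (⅓)*2)) = -72*(156 + (6*(½) + ⅔)) = -72*(156 + (3 + ⅔)) = -72*(156 + 11/3) = -72*479/3 = -11496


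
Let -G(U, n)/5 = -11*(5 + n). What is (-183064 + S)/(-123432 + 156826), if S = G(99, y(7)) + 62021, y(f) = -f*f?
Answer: -123463/33394 ≈ -3.6972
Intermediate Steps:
y(f) = -f²
G(U, n) = 275 + 55*n (G(U, n) = -(-55)*(5 + n) = -5*(-55 - 11*n) = 275 + 55*n)
S = 59601 (S = (275 + 55*(-1*7²)) + 62021 = (275 + 55*(-1*49)) + 62021 = (275 + 55*(-49)) + 62021 = (275 - 2695) + 62021 = -2420 + 62021 = 59601)
(-183064 + S)/(-123432 + 156826) = (-183064 + 59601)/(-123432 + 156826) = -123463/33394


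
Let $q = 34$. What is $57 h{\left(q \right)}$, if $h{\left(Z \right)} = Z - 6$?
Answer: $1596$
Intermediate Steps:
$h{\left(Z \right)} = -6 + Z$
$57 h{\left(q \right)} = 57 \left(-6 + 34\right) = 57 \cdot 28 = 1596$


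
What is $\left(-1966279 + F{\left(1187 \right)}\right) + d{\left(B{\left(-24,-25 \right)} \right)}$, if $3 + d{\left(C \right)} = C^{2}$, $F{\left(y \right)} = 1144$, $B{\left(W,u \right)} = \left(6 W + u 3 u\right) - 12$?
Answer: $989823$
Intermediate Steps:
$B{\left(W,u \right)} = -12 + 3 u^{2} + 6 W$ ($B{\left(W,u \right)} = \left(6 W + 3 u u\right) - 12 = \left(6 W + 3 u^{2}\right) - 12 = \left(3 u^{2} + 6 W\right) - 12 = -12 + 3 u^{2} + 6 W$)
$d{\left(C \right)} = -3 + C^{2}$
$\left(-1966279 + F{\left(1187 \right)}\right) + d{\left(B{\left(-24,-25 \right)} \right)} = \left(-1966279 + 1144\right) - \left(3 - \left(-12 + 3 \left(-25\right)^{2} + 6 \left(-24\right)\right)^{2}\right) = -1965135 - \left(3 - \left(-12 + 3 \cdot 625 - 144\right)^{2}\right) = -1965135 - \left(3 - \left(-12 + 1875 - 144\right)^{2}\right) = -1965135 - \left(3 - 1719^{2}\right) = -1965135 + \left(-3 + 2954961\right) = -1965135 + 2954958 = 989823$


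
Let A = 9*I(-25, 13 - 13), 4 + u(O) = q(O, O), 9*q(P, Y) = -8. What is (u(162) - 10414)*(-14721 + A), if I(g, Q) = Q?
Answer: 460129390/3 ≈ 1.5338e+8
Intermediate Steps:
q(P, Y) = -8/9 (q(P, Y) = (⅑)*(-8) = -8/9)
u(O) = -44/9 (u(O) = -4 - 8/9 = -44/9)
A = 0 (A = 9*(13 - 13) = 9*0 = 0)
(u(162) - 10414)*(-14721 + A) = (-44/9 - 10414)*(-14721 + 0) = -93770/9*(-14721) = 460129390/3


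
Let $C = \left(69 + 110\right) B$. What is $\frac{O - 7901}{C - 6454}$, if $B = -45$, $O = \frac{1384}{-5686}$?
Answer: $\frac{22463235}{41249087} \approx 0.54458$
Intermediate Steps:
$O = - \frac{692}{2843}$ ($O = 1384 \left(- \frac{1}{5686}\right) = - \frac{692}{2843} \approx -0.2434$)
$C = -8055$ ($C = \left(69 + 110\right) \left(-45\right) = 179 \left(-45\right) = -8055$)
$\frac{O - 7901}{C - 6454} = \frac{- \frac{692}{2843} - 7901}{-8055 - 6454} = - \frac{22463235}{2843 \left(-14509\right)} = \left(- \frac{22463235}{2843}\right) \left(- \frac{1}{14509}\right) = \frac{22463235}{41249087}$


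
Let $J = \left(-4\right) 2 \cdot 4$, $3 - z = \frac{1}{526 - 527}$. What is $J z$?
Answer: $-128$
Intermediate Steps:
$z = 4$ ($z = 3 - \frac{1}{526 - 527} = 3 - \frac{1}{-1} = 3 - -1 = 3 + 1 = 4$)
$J = -32$ ($J = \left(-8\right) 4 = -32$)
$J z = \left(-32\right) 4 = -128$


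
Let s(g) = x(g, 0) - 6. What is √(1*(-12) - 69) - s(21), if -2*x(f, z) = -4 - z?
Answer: 4 + 9*I ≈ 4.0 + 9.0*I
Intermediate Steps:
x(f, z) = 2 + z/2 (x(f, z) = -(-4 - z)/2 = 2 + z/2)
s(g) = -4 (s(g) = (2 + (½)*0) - 6 = (2 + 0) - 6 = 2 - 6 = -4)
√(1*(-12) - 69) - s(21) = √(1*(-12) - 69) - 1*(-4) = √(-12 - 69) + 4 = √(-81) + 4 = 9*I + 4 = 4 + 9*I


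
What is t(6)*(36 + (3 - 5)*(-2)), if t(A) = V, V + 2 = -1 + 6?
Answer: 120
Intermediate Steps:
V = 3 (V = -2 + (-1 + 6) = -2 + 5 = 3)
t(A) = 3
t(6)*(36 + (3 - 5)*(-2)) = 3*(36 + (3 - 5)*(-2)) = 3*(36 - 2*(-2)) = 3*(36 + 4) = 3*40 = 120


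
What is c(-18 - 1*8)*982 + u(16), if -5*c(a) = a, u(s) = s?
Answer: 25612/5 ≈ 5122.4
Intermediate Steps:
c(a) = -a/5
c(-18 - 1*8)*982 + u(16) = -(-18 - 1*8)/5*982 + 16 = -(-18 - 8)/5*982 + 16 = -⅕*(-26)*982 + 16 = (26/5)*982 + 16 = 25532/5 + 16 = 25612/5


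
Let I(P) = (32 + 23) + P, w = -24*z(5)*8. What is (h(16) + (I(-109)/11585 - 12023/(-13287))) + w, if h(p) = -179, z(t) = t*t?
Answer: -766278378248/153929895 ≈ -4978.1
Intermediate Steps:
z(t) = t**2
w = -4800 (w = -24*5**2*8 = -24*25*8 = -600*8 = -4800)
I(P) = 55 + P
(h(16) + (I(-109)/11585 - 12023/(-13287))) + w = (-179 + ((55 - 109)/11585 - 12023/(-13287))) - 4800 = (-179 + (-54*1/11585 - 12023*(-1/13287))) - 4800 = (-179 + (-54/11585 + 12023/13287)) - 4800 = (-179 + 138568957/153929895) - 4800 = -27414882248/153929895 - 4800 = -766278378248/153929895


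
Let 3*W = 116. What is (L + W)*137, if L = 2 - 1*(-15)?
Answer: 22879/3 ≈ 7626.3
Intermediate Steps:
W = 116/3 (W = (1/3)*116 = 116/3 ≈ 38.667)
L = 17 (L = 2 + 15 = 17)
(L + W)*137 = (17 + 116/3)*137 = (167/3)*137 = 22879/3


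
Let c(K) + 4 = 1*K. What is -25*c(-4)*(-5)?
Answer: -1000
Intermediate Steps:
c(K) = -4 + K (c(K) = -4 + 1*K = -4 + K)
-25*c(-4)*(-5) = -25*(-4 - 4)*(-5) = -25*(-8)*(-5) = 200*(-5) = -1000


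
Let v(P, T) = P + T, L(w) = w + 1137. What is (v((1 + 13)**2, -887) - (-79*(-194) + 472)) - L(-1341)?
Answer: -16285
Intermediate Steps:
L(w) = 1137 + w
(v((1 + 13)**2, -887) - (-79*(-194) + 472)) - L(-1341) = (((1 + 13)**2 - 887) - (-79*(-194) + 472)) - (1137 - 1341) = ((14**2 - 887) - (15326 + 472)) - 1*(-204) = ((196 - 887) - 1*15798) + 204 = (-691 - 15798) + 204 = -16489 + 204 = -16285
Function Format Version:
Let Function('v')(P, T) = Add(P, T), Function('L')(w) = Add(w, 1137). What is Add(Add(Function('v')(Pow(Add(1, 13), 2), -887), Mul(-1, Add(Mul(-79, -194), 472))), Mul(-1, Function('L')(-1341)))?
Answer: -16285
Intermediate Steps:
Function('L')(w) = Add(1137, w)
Add(Add(Function('v')(Pow(Add(1, 13), 2), -887), Mul(-1, Add(Mul(-79, -194), 472))), Mul(-1, Function('L')(-1341))) = Add(Add(Add(Pow(Add(1, 13), 2), -887), Mul(-1, Add(Mul(-79, -194), 472))), Mul(-1, Add(1137, -1341))) = Add(Add(Add(Pow(14, 2), -887), Mul(-1, Add(15326, 472))), Mul(-1, -204)) = Add(Add(Add(196, -887), Mul(-1, 15798)), 204) = Add(Add(-691, -15798), 204) = Add(-16489, 204) = -16285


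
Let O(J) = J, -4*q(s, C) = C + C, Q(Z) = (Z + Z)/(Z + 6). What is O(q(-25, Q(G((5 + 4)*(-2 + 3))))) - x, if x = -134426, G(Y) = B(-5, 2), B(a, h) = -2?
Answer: 268853/2 ≈ 1.3443e+5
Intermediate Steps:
G(Y) = -2
Q(Z) = 2*Z/(6 + Z) (Q(Z) = (2*Z)/(6 + Z) = 2*Z/(6 + Z))
q(s, C) = -C/2 (q(s, C) = -(C + C)/4 = -C/2)
O(q(-25, Q(G((5 + 4)*(-2 + 3))))) - x = -(-2)/(6 - 2) - 1*(-134426) = -(-2)/4 + 134426 = -1/2*(-1) + 134426 = 1/2 + 134426 = 268853/2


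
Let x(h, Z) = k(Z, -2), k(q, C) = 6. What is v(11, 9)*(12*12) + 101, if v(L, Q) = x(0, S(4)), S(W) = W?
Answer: 965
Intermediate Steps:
x(h, Z) = 6
v(L, Q) = 6
v(11, 9)*(12*12) + 101 = 6*(12*12) + 101 = 6*144 + 101 = 864 + 101 = 965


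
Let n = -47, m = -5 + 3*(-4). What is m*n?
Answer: 799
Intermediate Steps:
m = -17 (m = -5 - 12 = -17)
m*n = -17*(-47) = 799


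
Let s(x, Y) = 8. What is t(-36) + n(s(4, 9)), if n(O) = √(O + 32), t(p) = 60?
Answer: 60 + 2*√10 ≈ 66.325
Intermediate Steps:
n(O) = √(32 + O)
t(-36) + n(s(4, 9)) = 60 + √(32 + 8) = 60 + √40 = 60 + 2*√10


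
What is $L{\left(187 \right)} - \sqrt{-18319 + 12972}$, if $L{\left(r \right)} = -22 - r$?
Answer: $-209 - i \sqrt{5347} \approx -209.0 - 73.123 i$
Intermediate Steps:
$L{\left(187 \right)} - \sqrt{-18319 + 12972} = \left(-22 - 187\right) - \sqrt{-18319 + 12972} = \left(-22 - 187\right) - \sqrt{-5347} = -209 - i \sqrt{5347}$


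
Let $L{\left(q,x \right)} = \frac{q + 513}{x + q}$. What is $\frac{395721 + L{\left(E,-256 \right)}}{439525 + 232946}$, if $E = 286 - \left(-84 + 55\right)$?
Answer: $\frac{2594263}{4408421} \approx 0.58848$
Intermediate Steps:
$E = 315$ ($E = 286 - -29 = 286 + 29 = 315$)
$L{\left(q,x \right)} = \frac{513 + q}{q + x}$
$\frac{395721 + L{\left(E,-256 \right)}}{439525 + 232946} = \frac{395721 + \frac{513 + 315}{315 - 256}}{439525 + 232946} = \frac{395721 + \frac{1}{59} \cdot 828}{672471} = \left(395721 + \frac{1}{59} \cdot 828\right) \frac{1}{672471} = \left(395721 + \frac{828}{59}\right) \frac{1}{672471} = \frac{23348367}{59} \cdot \frac{1}{672471} = \frac{2594263}{4408421}$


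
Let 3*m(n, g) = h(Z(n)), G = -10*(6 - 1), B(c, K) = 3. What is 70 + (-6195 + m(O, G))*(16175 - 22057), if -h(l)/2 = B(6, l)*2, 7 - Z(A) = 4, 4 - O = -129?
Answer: 36462588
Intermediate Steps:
O = 133 (O = 4 - 1*(-129) = 4 + 129 = 133)
Z(A) = 3 (Z(A) = 7 - 1*4 = 7 - 4 = 3)
G = -50 (G = -10*5 = -50)
h(l) = -12 (h(l) = -6*2 = -2*6 = -12)
m(n, g) = -4 (m(n, g) = (1/3)*(-12) = -4)
70 + (-6195 + m(O, G))*(16175 - 22057) = 70 + (-6195 - 4)*(16175 - 22057) = 70 - 6199*(-5882) = 70 + 36462518 = 36462588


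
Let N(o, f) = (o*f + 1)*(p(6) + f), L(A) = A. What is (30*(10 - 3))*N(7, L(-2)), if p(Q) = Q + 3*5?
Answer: -51870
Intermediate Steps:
p(Q) = 15 + Q (p(Q) = Q + 15 = 15 + Q)
N(o, f) = (1 + f*o)*(21 + f) (N(o, f) = (o*f + 1)*((15 + 6) + f) = (f*o + 1)*(21 + f) = (1 + f*o)*(21 + f))
(30*(10 - 3))*N(7, L(-2)) = (30*(10 - 3))*(21 - 2 + 7*(-2)**2 + 21*(-2)*7) = (30*7)*(21 - 2 + 7*4 - 294) = 210*(21 - 2 + 28 - 294) = 210*(-247) = -51870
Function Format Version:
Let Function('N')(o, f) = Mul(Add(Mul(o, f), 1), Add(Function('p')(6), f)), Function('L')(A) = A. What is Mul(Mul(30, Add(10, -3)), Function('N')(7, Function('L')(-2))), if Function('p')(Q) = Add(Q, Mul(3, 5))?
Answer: -51870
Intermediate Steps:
Function('p')(Q) = Add(15, Q) (Function('p')(Q) = Add(Q, 15) = Add(15, Q))
Function('N')(o, f) = Mul(Add(1, Mul(f, o)), Add(21, f)) (Function('N')(o, f) = Mul(Add(Mul(o, f), 1), Add(Add(15, 6), f)) = Mul(Add(Mul(f, o), 1), Add(21, f)) = Mul(Add(1, Mul(f, o)), Add(21, f)))
Mul(Mul(30, Add(10, -3)), Function('N')(7, Function('L')(-2))) = Mul(Mul(30, Add(10, -3)), Add(21, -2, Mul(7, Pow(-2, 2)), Mul(21, -2, 7))) = Mul(Mul(30, 7), Add(21, -2, Mul(7, 4), -294)) = Mul(210, Add(21, -2, 28, -294)) = Mul(210, -247) = -51870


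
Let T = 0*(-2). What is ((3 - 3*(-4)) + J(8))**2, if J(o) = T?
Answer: 225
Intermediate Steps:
T = 0
J(o) = 0
((3 - 3*(-4)) + J(8))**2 = ((3 - 3*(-4)) + 0)**2 = ((3 + 12) + 0)**2 = (15 + 0)**2 = 15**2 = 225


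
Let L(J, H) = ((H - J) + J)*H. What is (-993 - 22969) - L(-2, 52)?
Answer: -26666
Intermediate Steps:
L(J, H) = H**2 (L(J, H) = H*H = H**2)
(-993 - 22969) - L(-2, 52) = (-993 - 22969) - 1*52**2 = -23962 - 1*2704 = -23962 - 2704 = -26666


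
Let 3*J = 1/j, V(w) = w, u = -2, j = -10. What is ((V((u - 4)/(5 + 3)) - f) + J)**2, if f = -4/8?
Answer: 289/3600 ≈ 0.080278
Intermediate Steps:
f = -1/2 (f = -4*1/8 = -1/2 ≈ -0.50000)
J = -1/30 (J = (1/3)/(-10) = (1/3)*(-1/10) = -1/30 ≈ -0.033333)
((V((u - 4)/(5 + 3)) - f) + J)**2 = (((-2 - 4)/(5 + 3) - 1*(-1/2)) - 1/30)**2 = ((-6/8 + 1/2) - 1/30)**2 = ((-6*1/8 + 1/2) - 1/30)**2 = ((-3/4 + 1/2) - 1/30)**2 = (-1/4 - 1/30)**2 = (-17/60)**2 = 289/3600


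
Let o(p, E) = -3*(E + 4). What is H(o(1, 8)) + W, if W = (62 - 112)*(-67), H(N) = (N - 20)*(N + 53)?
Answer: 2398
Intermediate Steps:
o(p, E) = -12 - 3*E (o(p, E) = -3*(4 + E) = -12 - 3*E)
H(N) = (-20 + N)*(53 + N)
W = 3350 (W = -50*(-67) = 3350)
H(o(1, 8)) + W = (-1060 + (-12 - 3*8)² + 33*(-12 - 3*8)) + 3350 = (-1060 + (-12 - 24)² + 33*(-12 - 24)) + 3350 = (-1060 + (-36)² + 33*(-36)) + 3350 = (-1060 + 1296 - 1188) + 3350 = -952 + 3350 = 2398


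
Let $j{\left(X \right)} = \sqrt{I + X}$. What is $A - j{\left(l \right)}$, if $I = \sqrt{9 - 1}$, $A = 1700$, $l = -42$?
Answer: $1700 - \sqrt{-42 + 2 \sqrt{2}} \approx 1700.0 - 6.2587 i$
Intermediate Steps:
$I = 2 \sqrt{2}$ ($I = \sqrt{8} = 2 \sqrt{2} \approx 2.8284$)
$j{\left(X \right)} = \sqrt{X + 2 \sqrt{2}}$ ($j{\left(X \right)} = \sqrt{2 \sqrt{2} + X} = \sqrt{X + 2 \sqrt{2}}$)
$A - j{\left(l \right)} = 1700 - \sqrt{-42 + 2 \sqrt{2}}$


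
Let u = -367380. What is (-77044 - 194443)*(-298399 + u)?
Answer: 180750343373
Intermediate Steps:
(-77044 - 194443)*(-298399 + u) = (-77044 - 194443)*(-298399 - 367380) = -271487*(-665779) = 180750343373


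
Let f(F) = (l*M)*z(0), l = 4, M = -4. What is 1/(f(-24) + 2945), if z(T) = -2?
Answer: 1/2977 ≈ 0.00033591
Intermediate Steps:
f(F) = 32 (f(F) = (4*(-4))*(-2) = -16*(-2) = 32)
1/(f(-24) + 2945) = 1/(32 + 2945) = 1/2977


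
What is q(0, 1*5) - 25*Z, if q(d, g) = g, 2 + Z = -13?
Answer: 380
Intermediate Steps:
Z = -15 (Z = -2 - 13 = -15)
q(0, 1*5) - 25*Z = 1*5 - 25*(-15) = 5 + 375 = 380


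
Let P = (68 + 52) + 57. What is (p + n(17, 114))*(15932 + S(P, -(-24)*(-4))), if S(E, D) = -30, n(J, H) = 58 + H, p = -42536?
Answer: -673672328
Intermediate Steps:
P = 177 (P = 120 + 57 = 177)
(p + n(17, 114))*(15932 + S(P, -(-24)*(-4))) = (-42536 + (58 + 114))*(15932 - 30) = (-42536 + 172)*15902 = -42364*15902 = -673672328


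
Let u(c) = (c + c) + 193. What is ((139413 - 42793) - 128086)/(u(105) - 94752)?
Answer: 31466/94349 ≈ 0.33351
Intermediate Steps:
u(c) = 193 + 2*c (u(c) = 2*c + 193 = 193 + 2*c)
((139413 - 42793) - 128086)/(u(105) - 94752) = ((139413 - 42793) - 128086)/((193 + 2*105) - 94752) = (96620 - 128086)/((193 + 210) - 94752) = -31466/(403 - 94752) = -31466/(-94349) = -31466*(-1/94349) = 31466/94349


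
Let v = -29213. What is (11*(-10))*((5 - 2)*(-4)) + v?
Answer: -27893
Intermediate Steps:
(11*(-10))*((5 - 2)*(-4)) + v = (11*(-10))*((5 - 2)*(-4)) - 29213 = -330*(-4) - 29213 = -110*(-12) - 29213 = 1320 - 29213 = -27893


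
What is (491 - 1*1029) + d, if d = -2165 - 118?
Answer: -2821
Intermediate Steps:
d = -2283
(491 - 1*1029) + d = (491 - 1*1029) - 2283 = (491 - 1029) - 2283 = -538 - 2283 = -2821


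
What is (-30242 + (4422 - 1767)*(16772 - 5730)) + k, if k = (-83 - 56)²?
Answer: 29305589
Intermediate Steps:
k = 19321 (k = (-139)² = 19321)
(-30242 + (4422 - 1767)*(16772 - 5730)) + k = (-30242 + (4422 - 1767)*(16772 - 5730)) + 19321 = (-30242 + 2655*11042) + 19321 = (-30242 + 29316510) + 19321 = 29286268 + 19321 = 29305589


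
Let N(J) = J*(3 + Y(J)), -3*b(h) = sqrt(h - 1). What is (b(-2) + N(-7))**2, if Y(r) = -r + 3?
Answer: (273 + I*sqrt(3))**2/9 ≈ 8280.7 + 105.08*I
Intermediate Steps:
b(h) = -sqrt(-1 + h)/3 (b(h) = -sqrt(h - 1)/3 = -sqrt(-1 + h)/3)
Y(r) = 3 - r
N(J) = J*(6 - J) (N(J) = J*(3 + (3 - J)) = J*(6 - J))
(b(-2) + N(-7))**2 = (-sqrt(-1 - 2)/3 - 7*(6 - 1*(-7)))**2 = (-I*sqrt(3)/3 - 7*(6 + 7))**2 = (-I*sqrt(3)/3 - 7*13)**2 = (-I*sqrt(3)/3 - 91)**2 = (-91 - I*sqrt(3)/3)**2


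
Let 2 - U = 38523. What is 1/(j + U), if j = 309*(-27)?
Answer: -1/46864 ≈ -2.1338e-5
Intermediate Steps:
U = -38521 (U = 2 - 1*38523 = 2 - 38523 = -38521)
j = -8343
1/(j + U) = 1/(-8343 - 38521) = 1/(-46864) = -1/46864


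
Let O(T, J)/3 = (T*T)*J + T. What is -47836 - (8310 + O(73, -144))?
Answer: 2245763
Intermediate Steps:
O(T, J) = 3*T + 3*J*T² (O(T, J) = 3*((T*T)*J + T) = 3*(T²*J + T) = 3*(J*T² + T) = 3*(T + J*T²) = 3*T + 3*J*T²)
-47836 - (8310 + O(73, -144)) = -47836 - (8310 + 3*73*(1 - 144*73)) = -47836 - (8310 + 3*73*(1 - 10512)) = -47836 - (8310 + 3*73*(-10511)) = -47836 - (8310 - 2301909) = -47836 - 1*(-2293599) = -47836 + 2293599 = 2245763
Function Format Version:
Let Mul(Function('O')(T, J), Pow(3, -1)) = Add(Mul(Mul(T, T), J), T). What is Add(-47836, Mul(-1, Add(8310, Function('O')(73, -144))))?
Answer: 2245763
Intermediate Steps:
Function('O')(T, J) = Add(Mul(3, T), Mul(3, J, Pow(T, 2))) (Function('O')(T, J) = Mul(3, Add(Mul(Mul(T, T), J), T)) = Mul(3, Add(Mul(Pow(T, 2), J), T)) = Mul(3, Add(Mul(J, Pow(T, 2)), T)) = Mul(3, Add(T, Mul(J, Pow(T, 2)))) = Add(Mul(3, T), Mul(3, J, Pow(T, 2))))
Add(-47836, Mul(-1, Add(8310, Function('O')(73, -144)))) = Add(-47836, Mul(-1, Add(8310, Mul(3, 73, Add(1, Mul(-144, 73)))))) = Add(-47836, Mul(-1, Add(8310, Mul(3, 73, Add(1, -10512))))) = Add(-47836, Mul(-1, Add(8310, Mul(3, 73, -10511)))) = Add(-47836, Mul(-1, Add(8310, -2301909))) = Add(-47836, Mul(-1, -2293599)) = Add(-47836, 2293599) = 2245763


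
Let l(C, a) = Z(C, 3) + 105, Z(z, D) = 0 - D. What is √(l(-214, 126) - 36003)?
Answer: 3*I*√3989 ≈ 189.48*I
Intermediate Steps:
Z(z, D) = -D
l(C, a) = 102 (l(C, a) = -1*3 + 105 = -3 + 105 = 102)
√(l(-214, 126) - 36003) = √(102 - 36003) = √(-35901) = 3*I*√3989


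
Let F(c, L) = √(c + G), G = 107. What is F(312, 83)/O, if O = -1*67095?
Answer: -√419/67095 ≈ -0.00030508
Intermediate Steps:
F(c, L) = √(107 + c) (F(c, L) = √(c + 107) = √(107 + c))
O = -67095
F(312, 83)/O = √(107 + 312)/(-67095) = √419*(-1/67095) = -√419/67095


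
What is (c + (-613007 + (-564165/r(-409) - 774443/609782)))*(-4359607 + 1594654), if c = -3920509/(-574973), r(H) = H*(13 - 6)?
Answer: 242971304980446371753819721/143398748027374 ≈ 1.6944e+12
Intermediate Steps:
r(H) = 7*H (r(H) = H*7 = 7*H)
c = 3920509/574973 (c = -3920509*(-1/574973) = 3920509/574973 ≈ 6.8186)
(c + (-613007 + (-564165/r(-409) - 774443/609782)))*(-4359607 + 1594654) = (3920509/574973 + (-613007 + (-564165/(7*(-409)) - 774443/609782)))*(-4359607 + 1594654) = (3920509/574973 + (-613007 + (-564165/(-2863) - 774443*1/609782)))*(-2764953) = (3920509/574973 + (-613007 + (-564165*(-1/2863) - 774443/609782)))*(-2764953) = (3920509/574973 + (-613007 + (80595/409 - 774443/609782)))*(-2764953) = (3920509/574973 + (-613007 + 48828633103/249400838))*(-2764953) = (3920509/574973 - 152835630866763/249400838)*(-2764953) = -87875383408125335857/143398748027374*(-2764953) = 242971304980446371753819721/143398748027374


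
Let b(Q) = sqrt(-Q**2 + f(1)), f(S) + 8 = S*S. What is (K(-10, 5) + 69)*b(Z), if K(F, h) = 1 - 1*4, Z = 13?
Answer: 264*I*sqrt(11) ≈ 875.59*I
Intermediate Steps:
f(S) = -8 + S**2 (f(S) = -8 + S*S = -8 + S**2)
K(F, h) = -3 (K(F, h) = 1 - 4 = -3)
b(Q) = sqrt(-7 - Q**2) (b(Q) = sqrt(-Q**2 + (-8 + 1**2)) = sqrt(-Q**2 + (-8 + 1)) = sqrt(-Q**2 - 7) = sqrt(-7 - Q**2))
(K(-10, 5) + 69)*b(Z) = (-3 + 69)*sqrt(-7 - 1*13**2) = 66*sqrt(-7 - 1*169) = 66*sqrt(-7 - 169) = 66*sqrt(-176) = 66*(4*I*sqrt(11)) = 264*I*sqrt(11)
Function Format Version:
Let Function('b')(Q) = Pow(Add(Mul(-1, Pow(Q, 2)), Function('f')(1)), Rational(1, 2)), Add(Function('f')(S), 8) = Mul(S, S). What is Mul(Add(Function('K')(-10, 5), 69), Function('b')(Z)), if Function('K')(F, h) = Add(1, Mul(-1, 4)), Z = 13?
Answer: Mul(264, I, Pow(11, Rational(1, 2))) ≈ Mul(875.59, I)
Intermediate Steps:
Function('f')(S) = Add(-8, Pow(S, 2)) (Function('f')(S) = Add(-8, Mul(S, S)) = Add(-8, Pow(S, 2)))
Function('K')(F, h) = -3 (Function('K')(F, h) = Add(1, -4) = -3)
Function('b')(Q) = Pow(Add(-7, Mul(-1, Pow(Q, 2))), Rational(1, 2)) (Function('b')(Q) = Pow(Add(Mul(-1, Pow(Q, 2)), Add(-8, Pow(1, 2))), Rational(1, 2)) = Pow(Add(Mul(-1, Pow(Q, 2)), Add(-8, 1)), Rational(1, 2)) = Pow(Add(Mul(-1, Pow(Q, 2)), -7), Rational(1, 2)) = Pow(Add(-7, Mul(-1, Pow(Q, 2))), Rational(1, 2)))
Mul(Add(Function('K')(-10, 5), 69), Function('b')(Z)) = Mul(Add(-3, 69), Pow(Add(-7, Mul(-1, Pow(13, 2))), Rational(1, 2))) = Mul(66, Pow(Add(-7, Mul(-1, 169)), Rational(1, 2))) = Mul(66, Pow(Add(-7, -169), Rational(1, 2))) = Mul(66, Pow(-176, Rational(1, 2))) = Mul(66, Mul(4, I, Pow(11, Rational(1, 2)))) = Mul(264, I, Pow(11, Rational(1, 2)))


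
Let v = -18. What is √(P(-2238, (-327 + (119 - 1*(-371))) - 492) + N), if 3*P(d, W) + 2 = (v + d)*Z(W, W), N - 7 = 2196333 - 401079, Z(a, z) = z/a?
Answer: 5*√646023/3 ≈ 1339.6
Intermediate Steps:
N = 1795261 (N = 7 + (2196333 - 401079) = 7 + 1795254 = 1795261)
P(d, W) = -20/3 + d/3 (P(d, W) = -⅔ + ((-18 + d)*(W/W))/3 = -⅔ + ((-18 + d)*1)/3 = -⅔ + (-18 + d)/3 = -⅔ + (-6 + d/3) = -20/3 + d/3)
√(P(-2238, (-327 + (119 - 1*(-371))) - 492) + N) = √((-20/3 + (⅓)*(-2238)) + 1795261) = √((-20/3 - 746) + 1795261) = √(-2258/3 + 1795261) = √(5383525/3) = 5*√646023/3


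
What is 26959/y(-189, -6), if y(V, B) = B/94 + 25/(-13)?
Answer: -16471949/1214 ≈ -13568.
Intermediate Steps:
y(V, B) = -25/13 + B/94 (y(V, B) = B*(1/94) + 25*(-1/13) = B/94 - 25/13 = -25/13 + B/94)
26959/y(-189, -6) = 26959/(-25/13 + (1/94)*(-6)) = 26959/(-25/13 - 3/47) = 26959/(-1214/611) = 26959*(-611/1214) = -16471949/1214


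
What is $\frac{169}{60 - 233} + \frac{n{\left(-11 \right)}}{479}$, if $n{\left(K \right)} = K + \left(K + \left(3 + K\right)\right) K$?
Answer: $- \frac{46697}{82867} \approx -0.56352$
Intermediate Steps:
$n{\left(K \right)} = K + K \left(3 + 2 K\right)$ ($n{\left(K \right)} = K + \left(3 + 2 K\right) K = K + K \left(3 + 2 K\right)$)
$\frac{169}{60 - 233} + \frac{n{\left(-11 \right)}}{479} = \frac{169}{60 - 233} + \frac{2 \left(-11\right) \left(2 - 11\right)}{479} = \frac{169}{60 - 233} + 2 \left(-11\right) \left(-9\right) \frac{1}{479} = \frac{169}{-173} + 198 \cdot \frac{1}{479} = 169 \left(- \frac{1}{173}\right) + \frac{198}{479} = - \frac{169}{173} + \frac{198}{479} = - \frac{46697}{82867}$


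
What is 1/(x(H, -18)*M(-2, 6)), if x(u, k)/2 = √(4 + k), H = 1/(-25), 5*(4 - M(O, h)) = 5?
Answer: -I*√14/84 ≈ -0.044544*I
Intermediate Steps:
M(O, h) = 3 (M(O, h) = 4 - ⅕*5 = 4 - 1 = 3)
H = -1/25 ≈ -0.040000
x(u, k) = 2*√(4 + k)
1/(x(H, -18)*M(-2, 6)) = 1/((2*√(4 - 18))*3) = 1/((2*√(-14))*3) = 1/((2*(I*√14))*3) = 1/((2*I*√14)*3) = 1/(6*I*√14) = -I*√14/84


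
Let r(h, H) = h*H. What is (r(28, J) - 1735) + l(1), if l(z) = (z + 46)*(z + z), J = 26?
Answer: -913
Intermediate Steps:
l(z) = 2*z*(46 + z) (l(z) = (46 + z)*(2*z) = 2*z*(46 + z))
r(h, H) = H*h
(r(28, J) - 1735) + l(1) = (26*28 - 1735) + 2*1*(46 + 1) = (728 - 1735) + 2*1*47 = -1007 + 94 = -913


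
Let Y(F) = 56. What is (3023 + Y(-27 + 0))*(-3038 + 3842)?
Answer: 2475516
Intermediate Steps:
(3023 + Y(-27 + 0))*(-3038 + 3842) = (3023 + 56)*(-3038 + 3842) = 3079*804 = 2475516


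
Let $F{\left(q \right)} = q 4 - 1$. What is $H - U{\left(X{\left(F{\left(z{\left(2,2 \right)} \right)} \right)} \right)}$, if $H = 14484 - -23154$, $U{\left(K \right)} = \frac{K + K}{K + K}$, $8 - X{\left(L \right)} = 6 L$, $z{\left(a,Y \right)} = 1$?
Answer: $37637$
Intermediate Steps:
$F{\left(q \right)} = -1 + 4 q$ ($F{\left(q \right)} = 4 q - 1 = -1 + 4 q$)
$X{\left(L \right)} = 8 - 6 L$
$U{\left(K \right)} = 1$ ($U{\left(K \right)} = \frac{2 K}{2 K} = 2 K \frac{1}{2 K} = 1$)
$H = 37638$ ($H = 14484 + 23154 = 37638$)
$H - U{\left(X{\left(F{\left(z{\left(2,2 \right)} \right)} \right)} \right)} = 37638 - 1 = 37637$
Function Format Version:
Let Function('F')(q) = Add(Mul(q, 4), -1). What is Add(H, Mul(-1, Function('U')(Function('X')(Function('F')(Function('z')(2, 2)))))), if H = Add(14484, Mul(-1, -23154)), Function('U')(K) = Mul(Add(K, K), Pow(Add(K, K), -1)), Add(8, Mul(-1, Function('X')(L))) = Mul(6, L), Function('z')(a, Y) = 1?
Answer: 37637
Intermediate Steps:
Function('F')(q) = Add(-1, Mul(4, q)) (Function('F')(q) = Add(Mul(4, q), -1) = Add(-1, Mul(4, q)))
Function('X')(L) = Add(8, Mul(-6, L)) (Function('X')(L) = Add(8, Mul(-1, Mul(6, L))) = Add(8, Mul(-6, L)))
Function('U')(K) = 1 (Function('U')(K) = Mul(Mul(2, K), Pow(Mul(2, K), -1)) = Mul(Mul(2, K), Mul(Rational(1, 2), Pow(K, -1))) = 1)
H = 37638 (H = Add(14484, 23154) = 37638)
Add(H, Mul(-1, Function('U')(Function('X')(Function('F')(Function('z')(2, 2)))))) = Add(37638, Mul(-1, 1)) = Add(37638, -1) = 37637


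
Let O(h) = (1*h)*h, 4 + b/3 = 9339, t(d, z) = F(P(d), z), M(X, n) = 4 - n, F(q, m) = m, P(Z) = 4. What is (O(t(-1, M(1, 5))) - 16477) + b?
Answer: 11529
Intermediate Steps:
t(d, z) = z
b = 28005 (b = -12 + 3*9339 = -12 + 28017 = 28005)
O(h) = h² (O(h) = h*h = h²)
(O(t(-1, M(1, 5))) - 16477) + b = ((4 - 1*5)² - 16477) + 28005 = ((4 - 5)² - 16477) + 28005 = ((-1)² - 16477) + 28005 = (1 - 16477) + 28005 = -16476 + 28005 = 11529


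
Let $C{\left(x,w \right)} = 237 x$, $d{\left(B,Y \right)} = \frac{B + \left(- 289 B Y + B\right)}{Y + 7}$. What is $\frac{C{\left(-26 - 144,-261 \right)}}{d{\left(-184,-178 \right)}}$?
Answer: $- \frac{382755}{525872} \approx -0.72785$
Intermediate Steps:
$d{\left(B,Y \right)} = \frac{2 B - 289 B Y}{7 + Y}$ ($d{\left(B,Y \right)} = \frac{B - \left(- B + 289 B Y\right)}{7 + Y} = \frac{2 B - 289 B Y}{7 + Y}$)
$\frac{C{\left(-26 - 144,-261 \right)}}{d{\left(-184,-178 \right)}} = \frac{237 \left(-26 - 144\right)}{\left(-184\right) \frac{1}{7 - 178} \left(2 - -51442\right)} = \frac{237 \left(-170\right)}{\left(-184\right) \frac{1}{-171} \left(2 + 51442\right)} = - \frac{40290}{\left(-184\right) \left(- \frac{1}{171}\right) 51444} = - \frac{40290}{\frac{1051744}{19}} = \left(-40290\right) \frac{19}{1051744} = - \frac{382755}{525872}$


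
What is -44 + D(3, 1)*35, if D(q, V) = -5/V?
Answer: -219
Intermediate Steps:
-44 + D(3, 1)*35 = -44 - 5/1*35 = -44 - 5*1*35 = -44 - 5*35 = -44 - 175 = -219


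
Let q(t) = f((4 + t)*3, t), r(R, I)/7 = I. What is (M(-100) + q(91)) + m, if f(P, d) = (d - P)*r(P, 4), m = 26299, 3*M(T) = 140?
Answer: 62741/3 ≈ 20914.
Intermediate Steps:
r(R, I) = 7*I
M(T) = 140/3 (M(T) = (⅓)*140 = 140/3)
f(P, d) = -28*P + 28*d (f(P, d) = (d - P)*(7*4) = (d - P)*28 = -28*P + 28*d)
q(t) = -336 - 56*t (q(t) = -28*(4 + t)*3 + 28*t = -28*(12 + 3*t) + 28*t = (-336 - 84*t) + 28*t = -336 - 56*t)
(M(-100) + q(91)) + m = (140/3 + (-336 - 56*91)) + 26299 = (140/3 + (-336 - 5096)) + 26299 = (140/3 - 5432) + 26299 = -16156/3 + 26299 = 62741/3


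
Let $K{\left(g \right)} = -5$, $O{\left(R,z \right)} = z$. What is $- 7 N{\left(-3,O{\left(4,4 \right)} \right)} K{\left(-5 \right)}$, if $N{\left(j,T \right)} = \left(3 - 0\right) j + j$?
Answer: $-420$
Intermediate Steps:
$N{\left(j,T \right)} = 4 j$ ($N{\left(j,T \right)} = \left(3 + 0\right) j + j = 3 j + j = 4 j$)
$- 7 N{\left(-3,O{\left(4,4 \right)} \right)} K{\left(-5 \right)} = - 7 \cdot 4 \left(-3\right) \left(-5\right) = \left(-7\right) \left(-12\right) \left(-5\right) = 84 \left(-5\right) = -420$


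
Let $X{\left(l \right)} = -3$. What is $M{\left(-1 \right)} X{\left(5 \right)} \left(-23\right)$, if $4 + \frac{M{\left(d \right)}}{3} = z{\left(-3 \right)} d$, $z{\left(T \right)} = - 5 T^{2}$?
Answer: $8487$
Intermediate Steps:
$M{\left(d \right)} = -12 - 135 d$ ($M{\left(d \right)} = -12 + 3 - 5 \left(-3\right)^{2} d = -12 + 3 \left(-5\right) 9 d = -12 + 3 \left(- 45 d\right) = -12 - 135 d$)
$M{\left(-1 \right)} X{\left(5 \right)} \left(-23\right) = \left(-12 - -135\right) \left(-3\right) \left(-23\right) = \left(-12 + 135\right) \left(-3\right) \left(-23\right) = 123 \left(-3\right) \left(-23\right) = \left(-369\right) \left(-23\right) = 8487$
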